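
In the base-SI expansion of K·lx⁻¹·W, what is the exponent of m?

4

lx = m⁻²·cd.
So lx⁻¹ = m²·cd⁻¹.
W = kg·m²·s⁻³.
Combining: K·lx⁻¹·W = K · (m²·cd⁻¹) · (kg·m²·s⁻³) = kg·m⁴·s⁻³·K·cd⁻¹.
The exponent of m is 4.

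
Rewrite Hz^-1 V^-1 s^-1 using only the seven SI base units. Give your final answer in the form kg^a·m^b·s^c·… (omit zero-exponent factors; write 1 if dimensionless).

kg⁻¹·m⁻²·s³·A

Hz = 1/s = s⁻¹ (frequency is cycles per second).
So Hz⁻¹ = s.
V = W/A (potential = power per current),
    = kg·m²·s⁻³·A⁻¹.
So V⁻¹ = kg⁻¹·m⁻²·s³·A.
Combining: Hz⁻¹·V⁻¹·s⁻¹ = s · (kg⁻¹·m⁻²·s³·A) · s⁻¹ = kg⁻¹·m⁻²·s³·A.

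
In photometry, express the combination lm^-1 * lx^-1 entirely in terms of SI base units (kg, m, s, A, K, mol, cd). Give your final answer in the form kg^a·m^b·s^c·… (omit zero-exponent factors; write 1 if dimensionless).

m²·cd⁻²

lm = cd.
So lm⁻¹ = cd⁻¹.
lx = m⁻²·cd.
So lx⁻¹ = m²·cd⁻¹.
Combining: lm⁻¹·lx⁻¹ = cd⁻¹ · (m²·cd⁻¹) = m²·cd⁻².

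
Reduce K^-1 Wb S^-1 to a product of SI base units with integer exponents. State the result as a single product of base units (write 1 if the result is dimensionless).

Wb = V·s (flux: a volt is a weber per second),
    = kg·m²·s⁻²·A⁻¹.
S = 1/Ω (conductance is reciprocal resistance),
    = kg⁻¹·m⁻²·s³·A².
So S⁻¹ = kg·m²·s⁻³·A⁻².
Combining: K⁻¹·Wb·S⁻¹ = K⁻¹ · (kg·m²·s⁻²·A⁻¹) · (kg·m²·s⁻³·A⁻²) = kg²·m⁴·s⁻⁵·A⁻³·K⁻¹.

kg²·m⁴·s⁻⁵·A⁻³·K⁻¹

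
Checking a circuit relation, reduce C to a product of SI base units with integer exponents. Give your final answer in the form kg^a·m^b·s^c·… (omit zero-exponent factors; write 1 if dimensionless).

s·A

C = A·s = s·A (charge = current × time).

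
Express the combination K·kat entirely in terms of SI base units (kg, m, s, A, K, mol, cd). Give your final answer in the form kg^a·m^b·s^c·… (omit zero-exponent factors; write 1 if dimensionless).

kat = mol/s = s⁻¹·mol (catalytic activity).
Combining: K·kat = K · (s⁻¹·mol) = s⁻¹·K·mol.

s⁻¹·K·mol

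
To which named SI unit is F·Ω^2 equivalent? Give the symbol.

H

F = C/V (capacitance = charge per voltage),
    = A·s/(kg·m²·s⁻³·A⁻¹) (substituting C and V),
    = kg⁻¹·m⁻²·s⁴·A².
Ω = V/A (resistance = voltage per current),
    = kg·m²·s⁻³·A⁻².
So Ω² = kg²·m⁴·s⁻⁶·A⁻⁴.
Combining: F·Ω² = (kg⁻¹·m⁻²·s⁴·A²) · (kg²·m⁴·s⁻⁶·A⁻⁴) = kg·m²·s⁻²·A⁻².
kg·m²·s⁻²·A⁻² is the base-SI form of the henry.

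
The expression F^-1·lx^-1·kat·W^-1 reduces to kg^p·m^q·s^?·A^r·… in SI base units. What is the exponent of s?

F = kg⁻¹·m⁻²·s⁴·A².
So F⁻¹ = kg·m²·s⁻⁴·A⁻².
lx = m⁻²·cd.
So lx⁻¹ = m²·cd⁻¹.
kat = s⁻¹·mol.
W = kg·m²·s⁻³.
So W⁻¹ = kg⁻¹·m⁻²·s³.
Combining: F⁻¹·lx⁻¹·kat·W⁻¹ = (kg·m²·s⁻⁴·A⁻²) · (m²·cd⁻¹) · (s⁻¹·mol) · (kg⁻¹·m⁻²·s³) = m²·s⁻²·A⁻²·mol·cd⁻¹.
The exponent of s is -2.

-2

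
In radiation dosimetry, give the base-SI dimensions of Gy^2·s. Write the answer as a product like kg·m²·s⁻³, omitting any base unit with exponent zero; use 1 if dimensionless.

Gy = J/kg (absorbed dose = energy per mass),
    = m²·s⁻².
So Gy² = m⁴·s⁻⁴.
Combining: Gy²·s = (m⁴·s⁻⁴) · s = m⁴·s⁻³.

m⁴·s⁻³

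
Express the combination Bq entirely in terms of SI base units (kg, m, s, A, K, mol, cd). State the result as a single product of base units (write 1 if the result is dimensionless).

Bq = s⁻¹.

s⁻¹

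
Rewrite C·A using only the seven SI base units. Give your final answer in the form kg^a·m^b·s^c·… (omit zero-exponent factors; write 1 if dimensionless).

C = A·s = s·A (charge = current × time).
Combining: C·A = (s·A) · A = s·A².

s·A²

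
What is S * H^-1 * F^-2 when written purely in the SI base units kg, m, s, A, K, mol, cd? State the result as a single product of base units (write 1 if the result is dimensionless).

s⁻³

S = 1/Ω (conductance is reciprocal resistance),
    = kg⁻¹·m⁻²·s³·A².
H = Wb/A (inductance = flux per current),
    = kg·m²·s⁻²·A⁻².
So H⁻¹ = kg⁻¹·m⁻²·s²·A².
F = C/V (capacitance = charge per voltage),
    = A·s/(kg·m²·s⁻³·A⁻¹) (substituting C and V),
    = kg⁻¹·m⁻²·s⁴·A².
So F⁻² = kg²·m⁴·s⁻⁸·A⁻⁴.
Combining: S·H⁻¹·F⁻² = (kg⁻¹·m⁻²·s³·A²) · (kg⁻¹·m⁻²·s²·A²) · (kg²·m⁴·s⁻⁸·A⁻⁴) = s⁻³.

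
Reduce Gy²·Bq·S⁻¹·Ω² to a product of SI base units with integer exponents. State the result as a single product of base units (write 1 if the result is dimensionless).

Gy = J/kg (absorbed dose = energy per mass),
    = m²·s⁻².
So Gy² = m⁴·s⁻⁴.
Bq = 1/s = s⁻¹ (activity is decays per second).
S = 1/Ω (conductance is reciprocal resistance),
    = kg⁻¹·m⁻²·s³·A².
So S⁻¹ = kg·m²·s⁻³·A⁻².
Ω = V/A (resistance = voltage per current),
    = kg·m²·s⁻³·A⁻².
So Ω² = kg²·m⁴·s⁻⁶·A⁻⁴.
Combining: Gy²·Bq·S⁻¹·Ω² = (m⁴·s⁻⁴) · s⁻¹ · (kg·m²·s⁻³·A⁻²) · (kg²·m⁴·s⁻⁶·A⁻⁴) = kg³·m¹⁰·s⁻¹⁴·A⁻⁶.

kg³·m¹⁰·s⁻¹⁴·A⁻⁶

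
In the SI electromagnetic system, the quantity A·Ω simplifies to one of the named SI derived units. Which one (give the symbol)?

Ω = V/A (resistance = voltage per current),
    = kg·m²·s⁻³·A⁻².
Combining: A·Ω = A · (kg·m²·s⁻³·A⁻²) = kg·m²·s⁻³·A⁻¹.
kg·m²·s⁻³·A⁻¹ is the base-SI form of the volt.

V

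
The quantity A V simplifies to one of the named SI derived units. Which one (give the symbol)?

V = kg·m²·s⁻³·A⁻¹.
Combining: A·V = A · (kg·m²·s⁻³·A⁻¹) = kg·m²·s⁻³.
kg·m²·s⁻³ is the base-SI form of the watt.

W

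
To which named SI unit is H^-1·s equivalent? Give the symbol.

H = Wb/A (inductance = flux per current),
    = kg·m²·s⁻²·A⁻².
So H⁻¹ = kg⁻¹·m⁻²·s²·A².
Combining: H⁻¹·s = (kg⁻¹·m⁻²·s²·A²) · s = kg⁻¹·m⁻²·s³·A².
kg⁻¹·m⁻²·s³·A² is the base-SI form of the siemens.

S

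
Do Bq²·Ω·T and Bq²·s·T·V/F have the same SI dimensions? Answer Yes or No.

Left side:
  Bq = 1/s = s⁻¹ (activity is decays per second).
  So Bq² = s⁻².
  Ω = V/A (resistance = voltage per current),
      = kg·m²·s⁻³·A⁻².
  T = Wb/m² (flux density = flux per area),
      = kg·s⁻²·A⁻¹.
  Combining: Bq²·Ω·T = s⁻² · (kg·m²·s⁻³·A⁻²) · (kg·s⁻²·A⁻¹) = kg²·m²·s⁻⁷·A⁻³.
Right side:
  Bq = 1/s = s⁻¹ (activity is decays per second).
  So Bq² = s⁻².
  T = Wb/m² (flux density = flux per area),
      = kg·s⁻²·A⁻¹.
  F = C/V (capacitance = charge per voltage),
      = A·s/(kg·m²·s⁻³·A⁻¹) (substituting C and V),
      = kg⁻¹·m⁻²·s⁴·A².
  So F⁻¹ = kg·m²·s⁻⁴·A⁻².
  V = W/A (potential = power per current),
      = kg·m²·s⁻³·A⁻¹.
  Combining: Bq²·s·T·F⁻¹·V = s⁻² · s · (kg·s⁻²·A⁻¹) · (kg·m²·s⁻⁴·A⁻²) · (kg·m²·s⁻³·A⁻¹) = kg³·m⁴·s⁻¹⁰·A⁻⁴.
Left is kg²·m²·s⁻⁷·A⁻³; right is kg³·m⁴·s⁻¹⁰·A⁻⁴ — different.

No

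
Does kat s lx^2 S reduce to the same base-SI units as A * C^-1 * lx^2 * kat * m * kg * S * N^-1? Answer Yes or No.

Yes

Left side:
  kat = mol/s = s⁻¹·mol (catalytic activity).
  lx = lm/m² (illuminance = luminous flux per area),
      = m⁻²·cd.
  So lx² = m⁻⁴·cd².
  S = 1/Ω (conductance is reciprocal resistance),
      = kg⁻¹·m⁻²·s³·A².
  Combining: kat·s·lx²·S = (s⁻¹·mol) · s · (m⁻⁴·cd²) · (kg⁻¹·m⁻²·s³·A²) = kg⁻¹·m⁻⁶·s³·A²·mol·cd².
Right side:
  C = A·s = s·A (charge = current × time).
  So C⁻¹ = s⁻¹·A⁻¹.
  lx = lm/m² (illuminance = luminous flux per area),
      = m⁻²·cd.
  So lx² = m⁻⁴·cd².
  kat = mol/s = s⁻¹·mol (catalytic activity).
  S = 1/Ω (conductance is reciprocal resistance),
      = kg⁻¹·m⁻²·s³·A².
  N = kg·m/s² = kg·m·s⁻² (force = mass × acceleration).
  So N⁻¹ = kg⁻¹·m⁻¹·s².
  Combining: A·C⁻¹·lx²·kat·m·kg·S·N⁻¹ = A · (s⁻¹·A⁻¹) · (m⁻⁴·cd²) · (s⁻¹·mol) · m · kg · (kg⁻¹·m⁻²·s³·A²) · (kg⁻¹·m⁻¹·s²) = kg⁻¹·m⁻⁶·s³·A²·mol·cd².
Both reduce to kg⁻¹·m⁻⁶·s³·A²·mol·cd².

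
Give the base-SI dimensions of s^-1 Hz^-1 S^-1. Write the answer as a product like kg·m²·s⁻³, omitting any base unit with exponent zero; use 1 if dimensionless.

kg·m²·s⁻³·A⁻²

Hz = s⁻¹.
So Hz⁻¹ = s.
S = kg⁻¹·m⁻²·s³·A².
So S⁻¹ = kg·m²·s⁻³·A⁻².
Combining: s⁻¹·Hz⁻¹·S⁻¹ = s⁻¹ · s · (kg·m²·s⁻³·A⁻²) = kg·m²·s⁻³·A⁻².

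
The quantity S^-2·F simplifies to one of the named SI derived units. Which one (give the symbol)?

H

S = kg⁻¹·m⁻²·s³·A².
So S⁻² = kg²·m⁴·s⁻⁶·A⁻⁴.
F = kg⁻¹·m⁻²·s⁴·A².
Combining: S⁻²·F = (kg²·m⁴·s⁻⁶·A⁻⁴) · (kg⁻¹·m⁻²·s⁴·A²) = kg·m²·s⁻²·A⁻².
kg·m²·s⁻²·A⁻² is the base-SI form of the henry.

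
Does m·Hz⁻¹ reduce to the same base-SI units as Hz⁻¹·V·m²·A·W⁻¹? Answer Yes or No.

No

Left side:
  Hz = 1/s = s⁻¹ (frequency is cycles per second).
  So Hz⁻¹ = s.
  Combining: m·Hz⁻¹ = m · s = m·s.
Right side:
  Hz = s⁻¹.
  So Hz⁻¹ = s.
  V = kg·m²·s⁻³·A⁻¹.
  W = kg·m²·s⁻³.
  So W⁻¹ = kg⁻¹·m⁻²·s³.
  Combining: Hz⁻¹·V·m²·A·W⁻¹ = s · (kg·m²·s⁻³·A⁻¹) · m² · A · (kg⁻¹·m⁻²·s³) = m²·s.
Left is m·s; right is m²·s — different.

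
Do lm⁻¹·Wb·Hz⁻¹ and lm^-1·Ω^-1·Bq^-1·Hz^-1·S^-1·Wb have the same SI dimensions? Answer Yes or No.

No

Left side:
  lm = cd.
  So lm⁻¹ = cd⁻¹.
  Wb = kg·m²·s⁻²·A⁻¹.
  Hz = s⁻¹.
  So Hz⁻¹ = s.
  Combining: lm⁻¹·Wb·Hz⁻¹ = cd⁻¹ · (kg·m²·s⁻²·A⁻¹) · s = kg·m²·s⁻¹·A⁻¹·cd⁻¹.
Right side:
  lm = cd.
  So lm⁻¹ = cd⁻¹.
  Ω = kg·m²·s⁻³·A⁻².
  So Ω⁻¹ = kg⁻¹·m⁻²·s³·A².
  Bq = s⁻¹.
  So Bq⁻¹ = s.
  Hz = s⁻¹.
  So Hz⁻¹ = s.
  S = kg⁻¹·m⁻²·s³·A².
  So S⁻¹ = kg·m²·s⁻³·A⁻².
  Wb = kg·m²·s⁻²·A⁻¹.
  Combining: lm⁻¹·Ω⁻¹·Bq⁻¹·Hz⁻¹·S⁻¹·Wb = cd⁻¹ · (kg⁻¹·m⁻²·s³·A²) · s · s · (kg·m²·s⁻³·A⁻²) · (kg·m²·s⁻²·A⁻¹) = kg·m²·A⁻¹·cd⁻¹.
Left is kg·m²·s⁻¹·A⁻¹·cd⁻¹; right is kg·m²·A⁻¹·cd⁻¹ — different.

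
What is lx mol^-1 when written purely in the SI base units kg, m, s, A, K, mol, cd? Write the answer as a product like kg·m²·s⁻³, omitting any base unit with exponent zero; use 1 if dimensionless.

lx = m⁻²·cd.
Combining: lx·mol⁻¹ = (m⁻²·cd) · mol⁻¹ = m⁻²·mol⁻¹·cd.

m⁻²·mol⁻¹·cd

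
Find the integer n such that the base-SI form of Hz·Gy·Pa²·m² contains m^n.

Hz = 1/s = s⁻¹ (frequency is cycles per second).
Gy = J/kg (absorbed dose = energy per mass),
    = m²·s⁻².
Pa = N/m² (pressure = force per area),
    = kg·m⁻¹·s⁻².
So Pa² = kg²·m⁻²·s⁻⁴.
Combining: Hz·Gy·Pa²·m² = s⁻¹ · (m²·s⁻²) · (kg²·m⁻²·s⁻⁴) · m² = kg²·m²·s⁻⁷.
The exponent of m is 2.

2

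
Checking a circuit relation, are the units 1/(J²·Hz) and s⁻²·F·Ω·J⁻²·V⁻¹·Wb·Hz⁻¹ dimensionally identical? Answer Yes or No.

Yes

Left side:
  J = N·m (work = force × distance),
      = kg·m²·s⁻².
  So J⁻² = kg⁻²·m⁻⁴·s⁴.
  Hz = 1/s = s⁻¹ (frequency is cycles per second).
  So Hz⁻¹ = s.
  Combining: J⁻²·Hz⁻¹ = (kg⁻²·m⁻⁴·s⁴) · s = kg⁻²·m⁻⁴·s⁵.
Right side:
  F = kg⁻¹·m⁻²·s⁴·A².
  Ω = kg·m²·s⁻³·A⁻².
  J = kg·m²·s⁻².
  So J⁻² = kg⁻²·m⁻⁴·s⁴.
  V = kg·m²·s⁻³·A⁻¹.
  So V⁻¹ = kg⁻¹·m⁻²·s³·A.
  Wb = kg·m²·s⁻²·A⁻¹.
  Hz = s⁻¹.
  So Hz⁻¹ = s.
  Combining: s⁻²·F·Ω·J⁻²·V⁻¹·Wb·Hz⁻¹ = s⁻² · (kg⁻¹·m⁻²·s⁴·A²) · (kg·m²·s⁻³·A⁻²) · (kg⁻²·m⁻⁴·s⁴) · (kg⁻¹·m⁻²·s³·A) · (kg·m²·s⁻²·A⁻¹) · s = kg⁻²·m⁻⁴·s⁵.
Both reduce to kg⁻²·m⁻⁴·s⁵.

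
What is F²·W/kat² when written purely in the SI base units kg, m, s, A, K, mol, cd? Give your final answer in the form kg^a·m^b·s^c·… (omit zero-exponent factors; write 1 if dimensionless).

F = kg⁻¹·m⁻²·s⁴·A².
So F² = kg⁻²·m⁻⁴·s⁸·A⁴.
kat = s⁻¹·mol.
So kat⁻² = s²·mol⁻².
W = kg·m²·s⁻³.
Combining: F²·kat⁻²·W = (kg⁻²·m⁻⁴·s⁸·A⁴) · (s²·mol⁻²) · (kg·m²·s⁻³) = kg⁻¹·m⁻²·s⁷·A⁴·mol⁻².

kg⁻¹·m⁻²·s⁷·A⁴·mol⁻²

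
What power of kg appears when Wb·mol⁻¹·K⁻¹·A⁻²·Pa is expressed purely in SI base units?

Wb = V·s (flux: a volt is a weber per second),
    = kg·m²·s⁻²·A⁻¹.
Pa = N/m² (pressure = force per area),
    = kg·m⁻¹·s⁻².
Combining: Wb·mol⁻¹·K⁻¹·A⁻²·Pa = (kg·m²·s⁻²·A⁻¹) · mol⁻¹ · K⁻¹ · A⁻² · (kg·m⁻¹·s⁻²) = kg²·m·s⁻⁴·A⁻³·K⁻¹·mol⁻¹.
The exponent of kg is 2.

2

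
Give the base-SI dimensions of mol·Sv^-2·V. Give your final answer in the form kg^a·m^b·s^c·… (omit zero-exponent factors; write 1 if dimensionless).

Sv = J/kg (equivalent dose = energy per mass),
    = m²·s⁻².
So Sv⁻² = m⁻⁴·s⁴.
V = W/A (potential = power per current),
    = kg·m²·s⁻³·A⁻¹.
Combining: mol·Sv⁻²·V = mol · (m⁻⁴·s⁴) · (kg·m²·s⁻³·A⁻¹) = kg·m⁻²·s·A⁻¹·mol.

kg·m⁻²·s·A⁻¹·mol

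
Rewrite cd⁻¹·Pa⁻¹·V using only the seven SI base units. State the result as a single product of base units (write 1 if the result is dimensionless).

m³·s⁻¹·A⁻¹·cd⁻¹

Pa = N/m² (pressure = force per area),
    = kg·m⁻¹·s⁻².
So Pa⁻¹ = kg⁻¹·m·s².
V = W/A (potential = power per current),
    = kg·m²·s⁻³·A⁻¹.
Combining: cd⁻¹·Pa⁻¹·V = cd⁻¹ · (kg⁻¹·m·s²) · (kg·m²·s⁻³·A⁻¹) = m³·s⁻¹·A⁻¹·cd⁻¹.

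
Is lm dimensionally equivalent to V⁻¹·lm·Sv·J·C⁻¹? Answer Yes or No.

Left side:
  lm = cd·sr = cd (luminous flux; sr is dimensionless).
Right side:
  V = W/A (potential = power per current),
      = kg·m²·s⁻³·A⁻¹.
  So V⁻¹ = kg⁻¹·m⁻²·s³·A.
  lm = cd·sr = cd (luminous flux; sr is dimensionless).
  Sv = J/kg (equivalent dose = energy per mass),
      = m²·s⁻².
  J = N·m (work = force × distance),
      = kg·m²·s⁻².
  C = A·s = s·A (charge = current × time).
  So C⁻¹ = s⁻¹·A⁻¹.
  Combining: V⁻¹·lm·Sv·J·C⁻¹ = (kg⁻¹·m⁻²·s³·A) · cd · (m²·s⁻²) · (kg·m²·s⁻²) · (s⁻¹·A⁻¹) = m²·s⁻²·cd.
Left is cd; right is m²·s⁻²·cd — different.

No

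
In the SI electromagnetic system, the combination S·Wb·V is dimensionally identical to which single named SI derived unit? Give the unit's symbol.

S = 1/Ω (conductance is reciprocal resistance),
    = kg⁻¹·m⁻²·s³·A².
Wb = V·s (flux: a volt is a weber per second),
    = kg·m²·s⁻²·A⁻¹.
V = W/A (potential = power per current),
    = kg·m²·s⁻³·A⁻¹.
Combining: S·Wb·V = (kg⁻¹·m⁻²·s³·A²) · (kg·m²·s⁻²·A⁻¹) · (kg·m²·s⁻³·A⁻¹) = kg·m²·s⁻².
kg·m²·s⁻² is the base-SI form of the joule.

J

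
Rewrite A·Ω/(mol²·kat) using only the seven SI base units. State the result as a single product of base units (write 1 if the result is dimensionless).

kg·m²·s⁻²·A⁻¹·mol⁻³

Ω = V/A (resistance = voltage per current),
    = kg·m²·s⁻³·A⁻².
kat = mol/s = s⁻¹·mol (catalytic activity).
So kat⁻¹ = s·mol⁻¹.
Combining: A·Ω·mol⁻²·kat⁻¹ = A · (kg·m²·s⁻³·A⁻²) · mol⁻² · (s·mol⁻¹) = kg·m²·s⁻²·A⁻¹·mol⁻³.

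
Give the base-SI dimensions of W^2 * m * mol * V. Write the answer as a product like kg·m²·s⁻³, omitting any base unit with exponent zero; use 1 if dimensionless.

W = J/s (power = energy per time),
    = kg·m²·s⁻³.
So W² = kg²·m⁴·s⁻⁶.
V = W/A (potential = power per current),
    = kg·m²·s⁻³·A⁻¹.
Combining: W²·m·mol·V = (kg²·m⁴·s⁻⁶) · m · mol · (kg·m²·s⁻³·A⁻¹) = kg³·m⁷·s⁻⁹·A⁻¹·mol.

kg³·m⁷·s⁻⁹·A⁻¹·mol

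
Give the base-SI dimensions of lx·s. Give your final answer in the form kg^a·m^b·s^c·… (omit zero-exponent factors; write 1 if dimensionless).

m⁻²·s·cd

lx = lm/m² (illuminance = luminous flux per area),
    = m⁻²·cd.
Combining: lx·s = (m⁻²·cd) · s = m⁻²·s·cd.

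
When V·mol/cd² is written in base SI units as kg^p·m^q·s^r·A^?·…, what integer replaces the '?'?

-1

V = W/A (potential = power per current),
    = kg·m²·s⁻³·A⁻¹.
Combining: V·mol·cd⁻² = (kg·m²·s⁻³·A⁻¹) · mol · cd⁻² = kg·m²·s⁻³·A⁻¹·mol·cd⁻².
The exponent of A is -1.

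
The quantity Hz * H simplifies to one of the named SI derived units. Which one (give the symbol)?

Hz = 1/s = s⁻¹ (frequency is cycles per second).
H = Wb/A (inductance = flux per current),
    = kg·m²·s⁻²·A⁻².
Combining: Hz·H = s⁻¹ · (kg·m²·s⁻²·A⁻²) = kg·m²·s⁻³·A⁻².
kg·m²·s⁻³·A⁻² is the base-SI form of the ohm.

Ω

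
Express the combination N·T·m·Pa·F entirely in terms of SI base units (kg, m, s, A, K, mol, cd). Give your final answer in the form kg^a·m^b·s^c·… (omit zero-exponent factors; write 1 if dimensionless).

kg²·m⁻¹·s⁻²·A

N = kg·m/s² = kg·m·s⁻² (force = mass × acceleration).
T = Wb/m² (flux density = flux per area),
    = kg·s⁻²·A⁻¹.
Pa = N/m² (pressure = force per area),
    = kg·m⁻¹·s⁻².
F = C/V (capacitance = charge per voltage),
    = A·s/(kg·m²·s⁻³·A⁻¹) (substituting C and V),
    = kg⁻¹·m⁻²·s⁴·A².
Combining: N·T·m·Pa·F = (kg·m·s⁻²) · (kg·s⁻²·A⁻¹) · m · (kg·m⁻¹·s⁻²) · (kg⁻¹·m⁻²·s⁴·A²) = kg²·m⁻¹·s⁻²·A.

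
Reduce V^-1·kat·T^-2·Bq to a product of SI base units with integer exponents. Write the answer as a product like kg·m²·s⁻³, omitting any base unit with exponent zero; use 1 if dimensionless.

V = kg·m²·s⁻³·A⁻¹.
So V⁻¹ = kg⁻¹·m⁻²·s³·A.
kat = s⁻¹·mol.
T = kg·s⁻²·A⁻¹.
So T⁻² = kg⁻²·s⁴·A².
Bq = s⁻¹.
Combining: V⁻¹·kat·T⁻²·Bq = (kg⁻¹·m⁻²·s³·A) · (s⁻¹·mol) · (kg⁻²·s⁴·A²) · s⁻¹ = kg⁻³·m⁻²·s⁵·A³·mol.

kg⁻³·m⁻²·s⁵·A³·mol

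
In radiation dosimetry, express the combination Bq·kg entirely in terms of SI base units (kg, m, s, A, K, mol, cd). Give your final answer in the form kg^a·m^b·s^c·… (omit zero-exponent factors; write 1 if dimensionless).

kg·s⁻¹

Bq = 1/s = s⁻¹ (activity is decays per second).
Combining: Bq·kg = s⁻¹ · kg = kg·s⁻¹.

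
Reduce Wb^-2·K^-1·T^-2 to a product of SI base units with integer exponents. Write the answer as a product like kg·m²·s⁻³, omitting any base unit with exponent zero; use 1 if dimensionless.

Wb = V·s (flux: a volt is a weber per second),
    = kg·m²·s⁻²·A⁻¹.
So Wb⁻² = kg⁻²·m⁻⁴·s⁴·A².
T = Wb/m² (flux density = flux per area),
    = kg·s⁻²·A⁻¹.
So T⁻² = kg⁻²·s⁴·A².
Combining: Wb⁻²·K⁻¹·T⁻² = (kg⁻²·m⁻⁴·s⁴·A²) · K⁻¹ · (kg⁻²·s⁴·A²) = kg⁻⁴·m⁻⁴·s⁸·A⁴·K⁻¹.

kg⁻⁴·m⁻⁴·s⁸·A⁴·K⁻¹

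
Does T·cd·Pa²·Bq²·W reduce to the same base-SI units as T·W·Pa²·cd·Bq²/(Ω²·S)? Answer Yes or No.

Left side:
  T = Wb/m² (flux density = flux per area),
      = kg·s⁻²·A⁻¹.
  Pa = N/m² (pressure = force per area),
      = kg·m⁻¹·s⁻².
  So Pa² = kg²·m⁻²·s⁻⁴.
  Bq = 1/s = s⁻¹ (activity is decays per second).
  So Bq² = s⁻².
  W = J/s (power = energy per time),
      = kg·m²·s⁻³.
  Combining: T·cd·Pa²·Bq²·W = (kg·s⁻²·A⁻¹) · cd · (kg²·m⁻²·s⁻⁴) · s⁻² · (kg·m²·s⁻³) = kg⁴·s⁻¹¹·A⁻¹·cd.
Right side:
  T = Wb/m² (flux density = flux per area),
      = kg·s⁻²·A⁻¹.
  W = J/s (power = energy per time),
      = kg·m²·s⁻³.
  Pa = N/m² (pressure = force per area),
      = kg·m⁻¹·s⁻².
  So Pa² = kg²·m⁻²·s⁻⁴.
  Ω = V/A (resistance = voltage per current),
      = kg·m²·s⁻³·A⁻².
  So Ω⁻² = kg⁻²·m⁻⁴·s⁶·A⁴.
  Bq = 1/s = s⁻¹ (activity is decays per second).
  So Bq² = s⁻².
  S = 1/Ω (conductance is reciprocal resistance),
      = kg⁻¹·m⁻²·s³·A².
  So S⁻¹ = kg·m²·s⁻³·A⁻².
  Combining: T·W·Pa²·Ω⁻²·cd·Bq²·S⁻¹ = (kg·s⁻²·A⁻¹) · (kg·m²·s⁻³) · (kg²·m⁻²·s⁻⁴) · (kg⁻²·m⁻⁴·s⁶·A⁴) · cd · s⁻² · (kg·m²·s⁻³·A⁻²) = kg³·m⁻²·s⁻⁸·A·cd.
Left is kg⁴·s⁻¹¹·A⁻¹·cd; right is kg³·m⁻²·s⁻⁸·A·cd — different.

No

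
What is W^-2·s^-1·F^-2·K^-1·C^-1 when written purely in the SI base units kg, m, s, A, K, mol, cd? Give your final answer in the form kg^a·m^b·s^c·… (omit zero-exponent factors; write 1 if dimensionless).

s⁻⁴·A⁻⁵·K⁻¹

W = kg·m²·s⁻³.
So W⁻² = kg⁻²·m⁻⁴·s⁶.
F = kg⁻¹·m⁻²·s⁴·A².
So F⁻² = kg²·m⁴·s⁻⁸·A⁻⁴.
C = s·A.
So C⁻¹ = s⁻¹·A⁻¹.
Combining: W⁻²·s⁻¹·F⁻²·K⁻¹·C⁻¹ = (kg⁻²·m⁻⁴·s⁶) · s⁻¹ · (kg²·m⁴·s⁻⁸·A⁻⁴) · K⁻¹ · (s⁻¹·A⁻¹) = s⁻⁴·A⁻⁵·K⁻¹.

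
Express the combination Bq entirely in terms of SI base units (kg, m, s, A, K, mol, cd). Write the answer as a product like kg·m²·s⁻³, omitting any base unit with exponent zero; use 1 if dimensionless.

Bq = s⁻¹.

s⁻¹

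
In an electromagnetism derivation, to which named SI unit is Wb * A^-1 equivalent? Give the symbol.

Wb = kg·m²·s⁻²·A⁻¹.
Combining: Wb·A⁻¹ = (kg·m²·s⁻²·A⁻¹) · A⁻¹ = kg·m²·s⁻²·A⁻².
kg·m²·s⁻²·A⁻² is the base-SI form of the henry.

H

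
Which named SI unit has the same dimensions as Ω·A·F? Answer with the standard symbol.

C

Ω = kg·m²·s⁻³·A⁻².
F = kg⁻¹·m⁻²·s⁴·A².
Combining: Ω·A·F = (kg·m²·s⁻³·A⁻²) · A · (kg⁻¹·m⁻²·s⁴·A²) = s·A.
s·A is the base-SI form of the coulomb.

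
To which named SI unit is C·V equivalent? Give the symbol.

J

C = A·s = s·A (charge = current × time).
V = W/A (potential = power per current),
    = kg·m²·s⁻³·A⁻¹.
Combining: C·V = (s·A) · (kg·m²·s⁻³·A⁻¹) = kg·m²·s⁻².
kg·m²·s⁻² is the base-SI form of the joule.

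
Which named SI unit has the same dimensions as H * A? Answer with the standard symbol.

Wb

H = Wb/A (inductance = flux per current),
    = kg·m²·s⁻²·A⁻².
Combining: H·A = (kg·m²·s⁻²·A⁻²) · A = kg·m²·s⁻²·A⁻¹.
kg·m²·s⁻²·A⁻¹ is the base-SI form of the weber.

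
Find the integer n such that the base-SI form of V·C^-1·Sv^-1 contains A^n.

V = kg·m²·s⁻³·A⁻¹.
C = s·A.
So C⁻¹ = s⁻¹·A⁻¹.
Sv = m²·s⁻².
So Sv⁻¹ = m⁻²·s².
Combining: V·C⁻¹·Sv⁻¹ = (kg·m²·s⁻³·A⁻¹) · (s⁻¹·A⁻¹) · (m⁻²·s²) = kg·s⁻²·A⁻².
The exponent of A is -2.

-2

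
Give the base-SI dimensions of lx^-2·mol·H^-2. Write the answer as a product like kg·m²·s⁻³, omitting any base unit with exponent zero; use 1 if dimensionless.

lx = lm/m² (illuminance = luminous flux per area),
    = m⁻²·cd.
So lx⁻² = m⁴·cd⁻².
H = Wb/A (inductance = flux per current),
    = kg·m²·s⁻²·A⁻².
So H⁻² = kg⁻²·m⁻⁴·s⁴·A⁴.
Combining: lx⁻²·mol·H⁻² = (m⁴·cd⁻²) · mol · (kg⁻²·m⁻⁴·s⁴·A⁴) = kg⁻²·s⁴·A⁴·mol·cd⁻².

kg⁻²·s⁴·A⁴·mol·cd⁻²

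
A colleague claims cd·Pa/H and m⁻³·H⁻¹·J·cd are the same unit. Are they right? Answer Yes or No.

Yes

Left side:
  H = kg·m²·s⁻²·A⁻².
  So H⁻¹ = kg⁻¹·m⁻²·s²·A².
  Pa = kg·m⁻¹·s⁻².
  Combining: H⁻¹·cd·Pa = (kg⁻¹·m⁻²·s²·A²) · cd · (kg·m⁻¹·s⁻²) = m⁻³·A²·cd.
Right side:
  H = Wb/A (inductance = flux per current),
      = kg·m²·s⁻²·A⁻².
  So H⁻¹ = kg⁻¹·m⁻²·s²·A².
  J = N·m (work = force × distance),
      = kg·m²·s⁻².
  Combining: m⁻³·H⁻¹·J·cd = m⁻³ · (kg⁻¹·m⁻²·s²·A²) · (kg·m²·s⁻²) · cd = m⁻³·A²·cd.
Both reduce to m⁻³·A²·cd.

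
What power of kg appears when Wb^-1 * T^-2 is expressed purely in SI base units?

-3

Wb = kg·m²·s⁻²·A⁻¹.
So Wb⁻¹ = kg⁻¹·m⁻²·s²·A.
T = kg·s⁻²·A⁻¹.
So T⁻² = kg⁻²·s⁴·A².
Combining: Wb⁻¹·T⁻² = (kg⁻¹·m⁻²·s²·A) · (kg⁻²·s⁴·A²) = kg⁻³·m⁻²·s⁶·A³.
The exponent of kg is -3.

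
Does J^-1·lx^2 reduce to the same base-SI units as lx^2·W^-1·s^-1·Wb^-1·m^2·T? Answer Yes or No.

Yes

Left side:
  J = N·m (work = force × distance),
      = kg·m²·s⁻².
  So J⁻¹ = kg⁻¹·m⁻²·s².
  lx = lm/m² (illuminance = luminous flux per area),
      = m⁻²·cd.
  So lx² = m⁻⁴·cd².
  Combining: J⁻¹·lx² = (kg⁻¹·m⁻²·s²) · (m⁻⁴·cd²) = kg⁻¹·m⁻⁶·s²·cd².
Right side:
  lx = m⁻²·cd.
  So lx² = m⁻⁴·cd².
  W = kg·m²·s⁻³.
  So W⁻¹ = kg⁻¹·m⁻²·s³.
  Wb = kg·m²·s⁻²·A⁻¹.
  So Wb⁻¹ = kg⁻¹·m⁻²·s²·A.
  T = kg·s⁻²·A⁻¹.
  Combining: lx²·W⁻¹·s⁻¹·Wb⁻¹·m²·T = (m⁻⁴·cd²) · (kg⁻¹·m⁻²·s³) · s⁻¹ · (kg⁻¹·m⁻²·s²·A) · m² · (kg·s⁻²·A⁻¹) = kg⁻¹·m⁻⁶·s²·cd².
Both reduce to kg⁻¹·m⁻⁶·s²·cd².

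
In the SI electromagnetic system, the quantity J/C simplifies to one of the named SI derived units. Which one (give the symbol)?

J = N·m (work = force × distance),
    = kg·m²·s⁻².
C = A·s = s·A (charge = current × time).
So C⁻¹ = s⁻¹·A⁻¹.
Combining: J·C⁻¹ = (kg·m²·s⁻²) · (s⁻¹·A⁻¹) = kg·m²·s⁻³·A⁻¹.
kg·m²·s⁻³·A⁻¹ is the base-SI form of the volt.

V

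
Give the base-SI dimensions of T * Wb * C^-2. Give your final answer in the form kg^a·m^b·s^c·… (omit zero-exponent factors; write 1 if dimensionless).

kg²·m²·s⁻⁶·A⁻⁴

T = Wb/m² (flux density = flux per area),
    = kg·s⁻²·A⁻¹.
Wb = V·s (flux: a volt is a weber per second),
    = kg·m²·s⁻²·A⁻¹.
C = A·s = s·A (charge = current × time).
So C⁻² = s⁻²·A⁻².
Combining: T·Wb·C⁻² = (kg·s⁻²·A⁻¹) · (kg·m²·s⁻²·A⁻¹) · (s⁻²·A⁻²) = kg²·m²·s⁻⁶·A⁻⁴.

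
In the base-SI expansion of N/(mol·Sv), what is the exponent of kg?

1

N = kg·m/s² = kg·m·s⁻² (force = mass × acceleration).
Sv = J/kg (equivalent dose = energy per mass),
    = m²·s⁻².
So Sv⁻¹ = m⁻²·s².
Combining: mol⁻¹·N·Sv⁻¹ = mol⁻¹ · (kg·m·s⁻²) · (m⁻²·s²) = kg·m⁻¹·mol⁻¹.
The exponent of kg is 1.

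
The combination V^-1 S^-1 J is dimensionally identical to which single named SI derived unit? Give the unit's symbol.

V = W/A (potential = power per current),
    = kg·m²·s⁻³·A⁻¹.
So V⁻¹ = kg⁻¹·m⁻²·s³·A.
S = 1/Ω (conductance is reciprocal resistance),
    = kg⁻¹·m⁻²·s³·A².
So S⁻¹ = kg·m²·s⁻³·A⁻².
J = N·m (work = force × distance),
    = kg·m²·s⁻².
Combining: V⁻¹·S⁻¹·J = (kg⁻¹·m⁻²·s³·A) · (kg·m²·s⁻³·A⁻²) · (kg·m²·s⁻²) = kg·m²·s⁻²·A⁻¹.
kg·m²·s⁻²·A⁻¹ is the base-SI form of the weber.

Wb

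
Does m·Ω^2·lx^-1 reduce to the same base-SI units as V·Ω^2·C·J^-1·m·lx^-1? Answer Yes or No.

Yes

Left side:
  Ω = kg·m²·s⁻³·A⁻².
  So Ω² = kg²·m⁴·s⁻⁶·A⁻⁴.
  lx = m⁻²·cd.
  So lx⁻¹ = m²·cd⁻¹.
  Combining: m·Ω²·lx⁻¹ = m · (kg²·m⁴·s⁻⁶·A⁻⁴) · (m²·cd⁻¹) = kg²·m⁷·s⁻⁶·A⁻⁴·cd⁻¹.
Right side:
  V = W/A (potential = power per current),
      = kg·m²·s⁻³·A⁻¹.
  Ω = V/A (resistance = voltage per current),
      = kg·m²·s⁻³·A⁻².
  So Ω² = kg²·m⁴·s⁻⁶·A⁻⁴.
  C = A·s = s·A (charge = current × time).
  J = N·m (work = force × distance),
      = kg·m²·s⁻².
  So J⁻¹ = kg⁻¹·m⁻²·s².
  lx = lm/m² (illuminance = luminous flux per area),
      = m⁻²·cd.
  So lx⁻¹ = m²·cd⁻¹.
  Combining: V·Ω²·C·J⁻¹·m·lx⁻¹ = (kg·m²·s⁻³·A⁻¹) · (kg²·m⁴·s⁻⁶·A⁻⁴) · (s·A) · (kg⁻¹·m⁻²·s²) · m · (m²·cd⁻¹) = kg²·m⁷·s⁻⁶·A⁻⁴·cd⁻¹.
Both reduce to kg²·m⁷·s⁻⁶·A⁻⁴·cd⁻¹.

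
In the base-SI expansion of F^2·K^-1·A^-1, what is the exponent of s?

8

F = C/V (capacitance = charge per voltage),
    = A·s/(kg·m²·s⁻³·A⁻¹) (substituting C and V),
    = kg⁻¹·m⁻²·s⁴·A².
So F² = kg⁻²·m⁻⁴·s⁸·A⁴.
Combining: F²·K⁻¹·A⁻¹ = (kg⁻²·m⁻⁴·s⁸·A⁴) · K⁻¹ · A⁻¹ = kg⁻²·m⁻⁴·s⁸·A³·K⁻¹.
The exponent of s is 8.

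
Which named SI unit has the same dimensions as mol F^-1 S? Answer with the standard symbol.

F = C/V (capacitance = charge per voltage),
    = A·s/(kg·m²·s⁻³·A⁻¹) (substituting C and V),
    = kg⁻¹·m⁻²·s⁴·A².
So F⁻¹ = kg·m²·s⁻⁴·A⁻².
S = 1/Ω (conductance is reciprocal resistance),
    = kg⁻¹·m⁻²·s³·A².
Combining: mol·F⁻¹·S = mol · (kg·m²·s⁻⁴·A⁻²) · (kg⁻¹·m⁻²·s³·A²) = s⁻¹·mol.
s⁻¹·mol is the base-SI form of the katal.

kat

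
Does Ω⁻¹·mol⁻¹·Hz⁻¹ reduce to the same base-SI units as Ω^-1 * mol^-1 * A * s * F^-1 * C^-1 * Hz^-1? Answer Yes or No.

No

Left side:
  Ω = V/A (resistance = voltage per current),
      = kg·m²·s⁻³·A⁻².
  So Ω⁻¹ = kg⁻¹·m⁻²·s³·A².
  Hz = 1/s = s⁻¹ (frequency is cycles per second).
  So Hz⁻¹ = s.
  Combining: Ω⁻¹·mol⁻¹·Hz⁻¹ = (kg⁻¹·m⁻²·s³·A²) · mol⁻¹ · s = kg⁻¹·m⁻²·s⁴·A²·mol⁻¹.
Right side:
  Ω = V/A (resistance = voltage per current),
      = kg·m²·s⁻³·A⁻².
  So Ω⁻¹ = kg⁻¹·m⁻²·s³·A².
  F = C/V (capacitance = charge per voltage),
      = A·s/(kg·m²·s⁻³·A⁻¹) (substituting C and V),
      = kg⁻¹·m⁻²·s⁴·A².
  So F⁻¹ = kg·m²·s⁻⁴·A⁻².
  C = A·s = s·A (charge = current × time).
  So C⁻¹ = s⁻¹·A⁻¹.
  Hz = 1/s = s⁻¹ (frequency is cycles per second).
  So Hz⁻¹ = s.
  Combining: Ω⁻¹·mol⁻¹·A·s·F⁻¹·C⁻¹·Hz⁻¹ = (kg⁻¹·m⁻²·s³·A²) · mol⁻¹ · A · s · (kg·m²·s⁻⁴·A⁻²) · (s⁻¹·A⁻¹) · s = mol⁻¹.
Left is kg⁻¹·m⁻²·s⁴·A²·mol⁻¹; right is mol⁻¹ — different.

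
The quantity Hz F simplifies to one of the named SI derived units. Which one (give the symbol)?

S

Hz = 1/s = s⁻¹ (frequency is cycles per second).
F = C/V (capacitance = charge per voltage),
    = A·s/(kg·m²·s⁻³·A⁻¹) (substituting C and V),
    = kg⁻¹·m⁻²·s⁴·A².
Combining: Hz·F = s⁻¹ · (kg⁻¹·m⁻²·s⁴·A²) = kg⁻¹·m⁻²·s³·A².
kg⁻¹·m⁻²·s³·A² is the base-SI form of the siemens.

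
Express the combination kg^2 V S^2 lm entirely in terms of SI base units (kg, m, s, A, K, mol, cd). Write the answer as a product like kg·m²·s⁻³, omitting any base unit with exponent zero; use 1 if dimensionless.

V = W/A (potential = power per current),
    = kg·m²·s⁻³·A⁻¹.
S = 1/Ω (conductance is reciprocal resistance),
    = kg⁻¹·m⁻²·s³·A².
So S² = kg⁻²·m⁻⁴·s⁶·A⁴.
lm = cd·sr = cd (luminous flux; sr is dimensionless).
Combining: kg²·V·S²·lm = kg² · (kg·m²·s⁻³·A⁻¹) · (kg⁻²·m⁻⁴·s⁶·A⁴) · cd = kg·m⁻²·s³·A³·cd.

kg·m⁻²·s³·A³·cd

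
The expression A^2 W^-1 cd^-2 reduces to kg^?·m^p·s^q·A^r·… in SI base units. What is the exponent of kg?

W = J/s (power = energy per time),
    = kg·m²·s⁻³.
So W⁻¹ = kg⁻¹·m⁻²·s³.
Combining: A²·W⁻¹·cd⁻² = A² · (kg⁻¹·m⁻²·s³) · cd⁻² = kg⁻¹·m⁻²·s³·A²·cd⁻².
The exponent of kg is -1.

-1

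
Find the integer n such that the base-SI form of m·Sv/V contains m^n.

1

Sv = J/kg (equivalent dose = energy per mass),
    = m²·s⁻².
V = W/A (potential = power per current),
    = kg·m²·s⁻³·A⁻¹.
So V⁻¹ = kg⁻¹·m⁻²·s³·A.
Combining: m·Sv·V⁻¹ = m · (m²·s⁻²) · (kg⁻¹·m⁻²·s³·A) = kg⁻¹·m·s·A.
The exponent of m is 1.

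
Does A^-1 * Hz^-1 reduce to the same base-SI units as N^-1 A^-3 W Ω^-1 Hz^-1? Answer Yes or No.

No

Left side:
  Hz = 1/s = s⁻¹ (frequency is cycles per second).
  So Hz⁻¹ = s.
  Combining: A⁻¹·Hz⁻¹ = A⁻¹ · s = s·A⁻¹.
Right side:
  N = kg·m/s² = kg·m·s⁻² (force = mass × acceleration).
  So N⁻¹ = kg⁻¹·m⁻¹·s².
  W = J/s (power = energy per time),
      = kg·m²·s⁻³.
  Ω = V/A (resistance = voltage per current),
      = kg·m²·s⁻³·A⁻².
  So Ω⁻¹ = kg⁻¹·m⁻²·s³·A².
  Hz = 1/s = s⁻¹ (frequency is cycles per second).
  So Hz⁻¹ = s.
  Combining: N⁻¹·A⁻³·W·Ω⁻¹·Hz⁻¹ = (kg⁻¹·m⁻¹·s²) · A⁻³ · (kg·m²·s⁻³) · (kg⁻¹·m⁻²·s³·A²) · s = kg⁻¹·m⁻¹·s³·A⁻¹.
Left is s·A⁻¹; right is kg⁻¹·m⁻¹·s³·A⁻¹ — different.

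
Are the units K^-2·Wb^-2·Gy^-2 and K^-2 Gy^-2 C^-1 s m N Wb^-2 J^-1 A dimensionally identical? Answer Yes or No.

Yes

Left side:
  Wb = V·s (flux: a volt is a weber per second),
      = kg·m²·s⁻²·A⁻¹.
  So Wb⁻² = kg⁻²·m⁻⁴·s⁴·A².
  Gy = J/kg (absorbed dose = energy per mass),
      = m²·s⁻².
  So Gy⁻² = m⁻⁴·s⁴.
  Combining: K⁻²·Wb⁻²·Gy⁻² = K⁻² · (kg⁻²·m⁻⁴·s⁴·A²) · (m⁻⁴·s⁴) = kg⁻²·m⁻⁸·s⁸·A²·K⁻².
Right side:
  Gy = J/kg (absorbed dose = energy per mass),
      = m²·s⁻².
  So Gy⁻² = m⁻⁴·s⁴.
  C = A·s = s·A (charge = current × time).
  So C⁻¹ = s⁻¹·A⁻¹.
  N = kg·m/s² = kg·m·s⁻² (force = mass × acceleration).
  Wb = V·s (flux: a volt is a weber per second),
      = kg·m²·s⁻²·A⁻¹.
  So Wb⁻² = kg⁻²·m⁻⁴·s⁴·A².
  J = N·m (work = force × distance),
      = kg·m²·s⁻².
  So J⁻¹ = kg⁻¹·m⁻²·s².
  Combining: K⁻²·Gy⁻²·C⁻¹·s·m·N·Wb⁻²·J⁻¹·A = K⁻² · (m⁻⁴·s⁴) · (s⁻¹·A⁻¹) · s · m · (kg·m·s⁻²) · (kg⁻²·m⁻⁴·s⁴·A²) · (kg⁻¹·m⁻²·s²) · A = kg⁻²·m⁻⁸·s⁸·A²·K⁻².
Both reduce to kg⁻²·m⁻⁸·s⁸·A²·K⁻².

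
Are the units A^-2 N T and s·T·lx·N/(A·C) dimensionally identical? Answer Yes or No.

Left side:
  N = kg·m/s² = kg·m·s⁻² (force = mass × acceleration).
  T = Wb/m² (flux density = flux per area),
      = kg·s⁻²·A⁻¹.
  Combining: A⁻²·N·T = A⁻² · (kg·m·s⁻²) · (kg·s⁻²·A⁻¹) = kg²·m·s⁻⁴·A⁻³.
Right side:
  C = s·A.
  So C⁻¹ = s⁻¹·A⁻¹.
  T = kg·s⁻²·A⁻¹.
  lx = m⁻²·cd.
  N = kg·m·s⁻².
  Combining: A⁻¹·s·C⁻¹·T·lx·N = A⁻¹ · s · (s⁻¹·A⁻¹) · (kg·s⁻²·A⁻¹) · (m⁻²·cd) · (kg·m·s⁻²) = kg²·m⁻¹·s⁻⁴·A⁻³·cd.
Left is kg²·m·s⁻⁴·A⁻³; right is kg²·m⁻¹·s⁻⁴·A⁻³·cd — different.

No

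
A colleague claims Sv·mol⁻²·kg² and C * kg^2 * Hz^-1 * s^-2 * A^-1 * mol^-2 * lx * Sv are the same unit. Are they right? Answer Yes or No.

Left side:
  Sv = J/kg (equivalent dose = energy per mass),
      = m²·s⁻².
  Combining: Sv·mol⁻²·kg² = (m²·s⁻²) · mol⁻² · kg² = kg²·m²·s⁻²·mol⁻².
Right side:
  C = s·A.
  Hz = s⁻¹.
  So Hz⁻¹ = s.
  lx = m⁻²·cd.
  Sv = m²·s⁻².
  Combining: C·kg²·Hz⁻¹·s⁻²·A⁻¹·mol⁻²·lx·Sv = (s·A) · kg² · s · s⁻² · A⁻¹ · mol⁻² · (m⁻²·cd) · (m²·s⁻²) = kg²·s⁻²·mol⁻²·cd.
Left is kg²·m²·s⁻²·mol⁻²; right is kg²·s⁻²·mol⁻²·cd — different.

No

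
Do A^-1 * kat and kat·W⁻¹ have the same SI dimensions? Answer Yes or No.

No

Left side:
  kat = s⁻¹·mol.
  Combining: A⁻¹·kat = A⁻¹ · (s⁻¹·mol) = s⁻¹·A⁻¹·mol.
Right side:
  kat = mol/s = s⁻¹·mol (catalytic activity).
  W = J/s (power = energy per time),
      = kg·m²·s⁻³.
  So W⁻¹ = kg⁻¹·m⁻²·s³.
  Combining: kat·W⁻¹ = (s⁻¹·mol) · (kg⁻¹·m⁻²·s³) = kg⁻¹·m⁻²·s²·mol.
Left is s⁻¹·A⁻¹·mol; right is kg⁻¹·m⁻²·s²·mol — different.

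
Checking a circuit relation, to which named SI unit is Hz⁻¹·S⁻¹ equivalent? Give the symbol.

Hz = s⁻¹.
So Hz⁻¹ = s.
S = kg⁻¹·m⁻²·s³·A².
So S⁻¹ = kg·m²·s⁻³·A⁻².
Combining: Hz⁻¹·S⁻¹ = s · (kg·m²·s⁻³·A⁻²) = kg·m²·s⁻²·A⁻².
kg·m²·s⁻²·A⁻² is the base-SI form of the henry.

H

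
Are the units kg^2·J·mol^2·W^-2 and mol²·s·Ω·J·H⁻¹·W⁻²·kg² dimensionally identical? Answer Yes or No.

Left side:
  J = kg·m²·s⁻².
  W = kg·m²·s⁻³.
  So W⁻² = kg⁻²·m⁻⁴·s⁶.
  Combining: kg²·J·mol²·W⁻² = kg² · (kg·m²·s⁻²) · mol² · (kg⁻²·m⁻⁴·s⁶) = kg·m⁻²·s⁴·mol².
Right side:
  Ω = V/A (resistance = voltage per current),
      = kg·m²·s⁻³·A⁻².
  J = N·m (work = force × distance),
      = kg·m²·s⁻².
  H = Wb/A (inductance = flux per current),
      = kg·m²·s⁻²·A⁻².
  So H⁻¹ = kg⁻¹·m⁻²·s²·A².
  W = J/s (power = energy per time),
      = kg·m²·s⁻³.
  So W⁻² = kg⁻²·m⁻⁴·s⁶.
  Combining: mol²·s·Ω·J·H⁻¹·W⁻²·kg² = mol² · s · (kg·m²·s⁻³·A⁻²) · (kg·m²·s⁻²) · (kg⁻¹·m⁻²·s²·A²) · (kg⁻²·m⁻⁴·s⁶) · kg² = kg·m⁻²·s⁴·mol².
Both reduce to kg·m⁻²·s⁴·mol².

Yes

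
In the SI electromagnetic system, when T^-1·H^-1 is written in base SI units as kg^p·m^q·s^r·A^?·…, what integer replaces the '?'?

3

T = Wb/m² (flux density = flux per area),
    = kg·s⁻²·A⁻¹.
So T⁻¹ = kg⁻¹·s²·A.
H = Wb/A (inductance = flux per current),
    = kg·m²·s⁻²·A⁻².
So H⁻¹ = kg⁻¹·m⁻²·s²·A².
Combining: T⁻¹·H⁻¹ = (kg⁻¹·s²·A) · (kg⁻¹·m⁻²·s²·A²) = kg⁻²·m⁻²·s⁴·A³.
The exponent of A is 3.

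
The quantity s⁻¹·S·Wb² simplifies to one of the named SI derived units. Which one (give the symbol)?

S = 1/Ω (conductance is reciprocal resistance),
    = kg⁻¹·m⁻²·s³·A².
Wb = V·s (flux: a volt is a weber per second),
    = kg·m²·s⁻²·A⁻¹.
So Wb² = kg²·m⁴·s⁻⁴·A⁻².
Combining: s⁻¹·S·Wb² = s⁻¹ · (kg⁻¹·m⁻²·s³·A²) · (kg²·m⁴·s⁻⁴·A⁻²) = kg·m²·s⁻².
kg·m²·s⁻² is the base-SI form of the joule.

J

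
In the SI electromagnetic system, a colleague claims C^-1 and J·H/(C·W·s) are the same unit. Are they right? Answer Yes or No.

No

Left side:
  C = A·s = s·A (charge = current × time).
  So C⁻¹ = s⁻¹·A⁻¹.
Right side:
  J = kg·m²·s⁻².
  C = s·A.
  So C⁻¹ = s⁻¹·A⁻¹.
  W = kg·m²·s⁻³.
  So W⁻¹ = kg⁻¹·m⁻²·s³.
  H = kg·m²·s⁻²·A⁻².
  Combining: J·C⁻¹·W⁻¹·s⁻¹·H = (kg·m²·s⁻²) · (s⁻¹·A⁻¹) · (kg⁻¹·m⁻²·s³) · s⁻¹ · (kg·m²·s⁻²·A⁻²) = kg·m²·s⁻³·A⁻³.
Left is s⁻¹·A⁻¹; right is kg·m²·s⁻³·A⁻³ — different.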